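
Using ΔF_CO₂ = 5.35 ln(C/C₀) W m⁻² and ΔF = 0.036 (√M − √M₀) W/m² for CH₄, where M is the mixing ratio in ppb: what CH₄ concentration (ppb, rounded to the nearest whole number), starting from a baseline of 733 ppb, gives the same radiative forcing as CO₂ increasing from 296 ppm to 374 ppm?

CO₂ forcing: 5.35 × ln(374/296) = 5.35 × 0.233896 = 1.25134 W/m².
Set 0.036(√M − √733) = 1.25134: √M = 1.25134/0.036 + √733 = 34.7594 + 27.0740 = 61.8334.
M = (61.8334)² = 3823.37 ppb.

M ≈ 3823 ppb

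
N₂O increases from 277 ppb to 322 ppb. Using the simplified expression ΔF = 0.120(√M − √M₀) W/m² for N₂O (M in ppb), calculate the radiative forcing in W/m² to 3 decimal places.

N₂O: 0.120 × (√322 − √277) = 0.120 × (17.9444 − 16.6433) = 0.120 × 1.3011 = 0.1561 W/m².

ΔF = 0.156 W/m²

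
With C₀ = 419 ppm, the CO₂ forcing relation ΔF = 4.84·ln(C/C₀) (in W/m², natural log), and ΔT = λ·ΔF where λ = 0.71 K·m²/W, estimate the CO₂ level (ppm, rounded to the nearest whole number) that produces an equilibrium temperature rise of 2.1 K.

Required forcing: ΔF = ΔT/λ = 2.1/0.71 = 2.9577 W/m².
Then ln(C/419) = ΔF/4.84 = 2.9577/4.84 = 0.61110.
So C = 419 × e^0.61110 = 419 × 1.84246 = 771.99 ppm.

C ≈ 772 ppm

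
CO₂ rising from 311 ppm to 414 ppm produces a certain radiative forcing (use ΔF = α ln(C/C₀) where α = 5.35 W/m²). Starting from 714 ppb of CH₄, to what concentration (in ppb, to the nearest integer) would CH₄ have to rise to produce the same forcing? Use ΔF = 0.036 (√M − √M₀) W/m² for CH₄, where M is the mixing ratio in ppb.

M ≈ 4793 ppb

CO₂ forcing: 5.35 × ln(414/311) = 5.35 × 0.286073 = 1.53049 W/m².
Set 0.036(√M − √714) = 1.53049: √M = 1.53049/0.036 + √714 = 42.5136 + 26.7208 = 69.2344.
M = (69.2344)² = 4793.40 ppb.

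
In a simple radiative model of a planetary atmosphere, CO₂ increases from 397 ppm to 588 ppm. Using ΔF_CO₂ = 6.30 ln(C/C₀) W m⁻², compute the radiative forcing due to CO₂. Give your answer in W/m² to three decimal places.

ΔF = 2.475 W/m²

CO₂: 6.30 × ln(588/397) = 6.30 × ln(1.48111) = 6.30 × 0.39279 = 2.4746 W/m².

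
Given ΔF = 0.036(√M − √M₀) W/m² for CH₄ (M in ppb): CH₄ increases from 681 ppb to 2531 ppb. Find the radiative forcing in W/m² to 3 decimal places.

ΔF = 0.872 W/m²

CH₄: 0.036 × (√2531 − √681) = 0.036 × (50.3090 − 26.0960) = 0.036 × 24.2130 = 0.8717 W/m².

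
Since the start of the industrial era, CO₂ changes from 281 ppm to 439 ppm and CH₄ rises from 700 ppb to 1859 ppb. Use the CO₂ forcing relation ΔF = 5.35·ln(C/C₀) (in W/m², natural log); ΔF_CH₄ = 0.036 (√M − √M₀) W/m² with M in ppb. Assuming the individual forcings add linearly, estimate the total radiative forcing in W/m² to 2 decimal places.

CO₂: 5.35 × ln(439/281) = 5.35 × ln(1.56228) = 5.35 × 0.44615 = 2.3869 W/m².
CH₄: 0.036 × (√1859 − √700) = 0.036 × (43.1161 − 26.4575) = 0.036 × 16.6586 = 0.5997 W/m².
Total ΔF = 2.3869 + 0.5997 = 2.9866 W/m².

ΔF = 2.99 W/m²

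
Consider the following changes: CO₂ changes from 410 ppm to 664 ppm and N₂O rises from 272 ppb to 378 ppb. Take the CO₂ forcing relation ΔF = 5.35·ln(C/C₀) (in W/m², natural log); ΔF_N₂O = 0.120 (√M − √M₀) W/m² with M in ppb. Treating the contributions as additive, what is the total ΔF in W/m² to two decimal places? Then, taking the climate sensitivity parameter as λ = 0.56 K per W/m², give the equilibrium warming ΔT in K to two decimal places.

ΔF = 2.93 W/m²; ΔT = 1.64 K

CO₂: 5.35 × ln(664/410) = 5.35 × ln(1.61951) = 5.35 × 0.48212 = 2.5793 W/m².
N₂O: 0.120 × (√378 − √272) = 0.120 × (19.4422 − 16.4924) = 0.120 × 2.9498 = 0.3540 W/m².
Total ΔF = 2.5793 + 0.3540 = 2.9333 W/m².
ΔT = λ ΔF = 0.56 × 2.93 = 1.6408 K.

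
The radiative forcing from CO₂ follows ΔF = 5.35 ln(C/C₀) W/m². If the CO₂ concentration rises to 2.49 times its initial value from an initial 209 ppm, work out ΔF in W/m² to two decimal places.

ΔF = 4.88 W/m²

ΔF = 5.35 × ln(2.49) = 5.35 × 0.91228 = 4.8807 W/m².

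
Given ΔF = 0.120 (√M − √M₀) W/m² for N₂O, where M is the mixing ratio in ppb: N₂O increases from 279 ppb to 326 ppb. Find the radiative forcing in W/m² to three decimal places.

ΔF = 0.162 W/m²

N₂O: 0.120 × (√326 − √279) = 0.120 × (18.0555 − 16.7033) = 0.120 × 1.3522 = 0.1623 W/m².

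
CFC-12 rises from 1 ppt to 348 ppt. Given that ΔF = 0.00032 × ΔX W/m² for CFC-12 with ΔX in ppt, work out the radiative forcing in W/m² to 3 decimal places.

CFC-12: ΔF = 0.00032 × (348 − 1) = 0.00032 × 347 = 0.1110 W/m².

ΔF = 0.111 W/m²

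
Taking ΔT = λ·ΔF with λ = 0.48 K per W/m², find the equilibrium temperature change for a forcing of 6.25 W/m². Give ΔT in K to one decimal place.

ΔT = λ ΔF = 0.48 × 6.25 = 3.0000 K.

ΔT = 3.0 K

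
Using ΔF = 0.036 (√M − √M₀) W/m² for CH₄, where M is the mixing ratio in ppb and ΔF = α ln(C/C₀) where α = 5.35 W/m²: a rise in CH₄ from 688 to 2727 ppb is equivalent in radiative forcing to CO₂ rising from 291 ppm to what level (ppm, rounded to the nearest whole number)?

CH₄ forcing: 0.036 × (√2727 − √688) = 0.036 × (52.2207 − 26.2298) = 0.036 × 25.9909 = 0.93567 W/m².
Set 5.35 ln(C/291) = 0.93567: ln(C/291) = 0.93567/5.35 = 0.17489, so C = 291 × e^0.17489 = 291 × 1.19112 = 346.62 ppm.

C ≈ 347 ppm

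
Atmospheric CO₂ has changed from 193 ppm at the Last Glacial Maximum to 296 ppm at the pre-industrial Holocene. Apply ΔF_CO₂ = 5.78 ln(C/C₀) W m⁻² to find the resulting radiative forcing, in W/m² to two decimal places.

CO₂ absorption bands are partially saturated, so forcing scales with the logarithm of the concentration ratio.
CO₂: 5.78 × ln(296/193) = 5.78 × ln(1.53368) = 5.78 × 0.42767 = 2.4719 W/m².

ΔF = 2.47 W/m²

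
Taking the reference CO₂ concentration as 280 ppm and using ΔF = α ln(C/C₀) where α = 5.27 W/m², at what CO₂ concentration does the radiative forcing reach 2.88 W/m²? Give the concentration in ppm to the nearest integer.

Set 5.27 ln(C/280) = 2.88, so ln(C/280) = 2.88/5.27 = 0.54649.
Then C/280 = e^0.54649 = 1.72718, giving C = 280 × 1.72718 = 483.61 ppm.

C ≈ 484 ppm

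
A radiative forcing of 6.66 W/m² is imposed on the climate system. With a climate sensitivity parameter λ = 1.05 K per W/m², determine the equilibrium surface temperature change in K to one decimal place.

ΔT = 7.0 K

ΔT = λ ΔF = 1.05 × 6.66 = 6.9930 K.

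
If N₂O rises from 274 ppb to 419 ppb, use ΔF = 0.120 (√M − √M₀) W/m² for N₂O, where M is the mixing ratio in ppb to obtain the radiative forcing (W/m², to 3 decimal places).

N₂O: 0.120 × (√419 − √274) = 0.120 × (20.4695 − 16.5529) = 0.120 × 3.9166 = 0.4700 W/m².

ΔF = 0.470 W/m²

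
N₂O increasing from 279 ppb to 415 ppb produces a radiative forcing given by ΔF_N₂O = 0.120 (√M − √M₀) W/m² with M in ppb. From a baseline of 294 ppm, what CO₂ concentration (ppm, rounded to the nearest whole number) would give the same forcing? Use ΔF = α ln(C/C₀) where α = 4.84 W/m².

C ≈ 322 ppm

N₂O forcing: 0.120 × (√415 − √279) = 0.120 × (20.3715 − 16.7033) = 0.120 × 3.6682 = 0.44018 W/m².
Set 4.84 ln(C/294) = 0.44018: ln(C/294) = 0.44018/4.84 = 0.09095, so C = 294 × e^0.09095 = 294 × 1.09521 = 321.99 ppm.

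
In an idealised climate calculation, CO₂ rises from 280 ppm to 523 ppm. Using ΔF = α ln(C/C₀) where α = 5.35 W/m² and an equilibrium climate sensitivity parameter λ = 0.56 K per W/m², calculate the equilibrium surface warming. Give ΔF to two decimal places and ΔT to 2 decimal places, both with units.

ΔF = 3.34 W/m²; ΔT = 1.87 K

CO₂: 5.35 × ln(523/280) = 5.35 × ln(1.86786) = 5.35 × 0.62479 = 3.3426 W/m².
ΔT = λ ΔF = 0.56 × 3.34 = 1.8704 K.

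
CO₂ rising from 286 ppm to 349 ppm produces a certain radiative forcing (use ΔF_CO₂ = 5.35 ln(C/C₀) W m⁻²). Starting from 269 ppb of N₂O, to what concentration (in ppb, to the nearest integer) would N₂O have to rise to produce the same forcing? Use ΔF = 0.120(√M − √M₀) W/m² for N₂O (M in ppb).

M ≈ 639 ppb

CO₂ forcing: 5.35 × ln(349/286) = 5.35 × 0.199080 = 1.06508 W/m².
Set 0.120(√M − √269) = 1.06508: √M = 1.06508/0.120 + √269 = 8.8757 + 16.4012 = 25.2769.
M = (25.2769)² = 638.92 ppb.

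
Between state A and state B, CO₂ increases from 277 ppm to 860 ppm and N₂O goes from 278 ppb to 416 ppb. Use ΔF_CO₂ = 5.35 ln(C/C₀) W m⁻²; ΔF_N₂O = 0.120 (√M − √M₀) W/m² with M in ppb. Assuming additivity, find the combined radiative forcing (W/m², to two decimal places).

ΔF = 6.51 W/m²

CO₂: 5.35 × ln(860/277) = 5.35 × ln(3.10469) = 5.35 × 1.13291 = 6.0611 W/m².
N₂O: 0.120 × (√416 − √278) = 0.120 × (20.3961 − 16.6733) = 0.120 × 3.7228 = 0.4467 W/m².
Total ΔF = 6.0611 + 0.4467 = 6.5078 W/m².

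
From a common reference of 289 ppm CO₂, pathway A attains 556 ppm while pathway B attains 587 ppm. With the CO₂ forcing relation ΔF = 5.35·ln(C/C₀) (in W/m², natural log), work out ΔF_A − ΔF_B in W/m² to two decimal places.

ΔF_A − ΔF_B = -0.29 W/m²

ΔF_A = 5.35 ln(556/289) = 5.35 × 0.65434 = 3.5007 W/m².
ΔF_B = 5.35 ln(587/289) = 5.35 × 0.70860 = 3.7910 W/m².
Difference: 3.5007 − 3.7910 = -0.2903 W/m².
(Equivalently, ΔF_A − ΔF_B = 5.35 ln(556/587) = 5.35 × -0.05426 = -0.2903 W/m².)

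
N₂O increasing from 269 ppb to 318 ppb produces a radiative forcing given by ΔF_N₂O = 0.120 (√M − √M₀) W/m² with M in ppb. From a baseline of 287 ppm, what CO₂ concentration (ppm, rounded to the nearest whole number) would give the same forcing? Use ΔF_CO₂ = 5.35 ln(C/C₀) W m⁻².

N₂O forcing: 0.120 × (√318 − √269) = 0.120 × (17.8326 − 16.4012) = 0.120 × 1.4314 = 0.17177 W/m².
Set 5.35 ln(C/287) = 0.17177: ln(C/287) = 0.17177/5.35 = 0.03211, so C = 287 × e^0.03211 = 287 × 1.03263 = 296.36 ppm.

C ≈ 296 ppm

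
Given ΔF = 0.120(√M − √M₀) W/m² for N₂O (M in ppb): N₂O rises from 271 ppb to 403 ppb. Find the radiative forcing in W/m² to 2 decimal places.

ΔF = 0.43 W/m²

N₂O: 0.120 × (√403 − √271) = 0.120 × (20.0749 − 16.4621) = 0.120 × 3.6128 = 0.4335 W/m².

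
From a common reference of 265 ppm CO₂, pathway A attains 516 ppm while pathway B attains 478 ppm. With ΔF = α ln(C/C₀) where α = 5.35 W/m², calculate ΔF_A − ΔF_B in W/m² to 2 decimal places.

ΔF_A − ΔF_B = 0.41 W/m²

ΔF_A = 5.35 ln(516/265) = 5.35 × 0.66638 = 3.5651 W/m².
ΔF_B = 5.35 ln(478/265) = 5.35 × 0.58988 = 3.1559 W/m².
Difference: 3.5651 − 3.1559 = 0.4092 W/m².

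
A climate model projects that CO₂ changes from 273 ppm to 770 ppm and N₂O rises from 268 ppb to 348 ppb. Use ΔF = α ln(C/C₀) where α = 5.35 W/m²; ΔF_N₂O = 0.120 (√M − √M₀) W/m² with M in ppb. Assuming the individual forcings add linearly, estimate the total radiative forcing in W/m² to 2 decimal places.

CO₂: 5.35 × ln(770/273) = 5.35 × ln(2.82051) = 5.35 × 1.03692 = 5.5475 W/m².
N₂O: 0.120 × (√348 − √268) = 0.120 × (18.6548 − 16.3707) = 0.120 × 2.2841 = 0.2741 W/m².
Total ΔF = 5.5475 + 0.2741 = 5.8216 W/m².

ΔF = 5.82 W/m²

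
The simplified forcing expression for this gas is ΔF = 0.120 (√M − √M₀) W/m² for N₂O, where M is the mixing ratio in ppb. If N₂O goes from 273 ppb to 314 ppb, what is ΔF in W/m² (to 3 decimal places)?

N₂O: 0.120 × (√314 − √273) = 0.120 × (17.7200 − 16.5227) = 0.120 × 1.1973 = 0.1437 W/m².

ΔF = 0.144 W/m²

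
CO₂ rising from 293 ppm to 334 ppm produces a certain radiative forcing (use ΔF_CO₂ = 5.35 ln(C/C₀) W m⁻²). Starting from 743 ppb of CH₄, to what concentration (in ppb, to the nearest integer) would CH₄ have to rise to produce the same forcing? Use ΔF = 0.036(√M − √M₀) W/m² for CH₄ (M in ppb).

M ≈ 2183 ppb

CO₂ forcing: 5.35 × ln(334/293) = 5.35 × 0.130968 = 0.70068 W/m².
Set 0.036(√M − √743) = 0.70068: √M = 0.70068/0.036 + √743 = 19.4633 + 27.2580 = 46.7213.
M = (46.7213)² = 2182.88 ppb.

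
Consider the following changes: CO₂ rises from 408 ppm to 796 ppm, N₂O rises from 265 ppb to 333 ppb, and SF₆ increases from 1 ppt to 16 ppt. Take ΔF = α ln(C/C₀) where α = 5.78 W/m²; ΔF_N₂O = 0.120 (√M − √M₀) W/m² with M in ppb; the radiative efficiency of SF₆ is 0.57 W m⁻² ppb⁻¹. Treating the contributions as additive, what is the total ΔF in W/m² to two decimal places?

ΔF = 4.11 W/m²

CO₂: 5.78 × ln(796/408) = 5.78 × ln(1.95098) = 5.78 × 0.66833 = 3.8629 W/m².
N₂O: 0.120 × (√333 − √265) = 0.120 × (18.2483 − 16.2788) = 0.120 × 1.9695 = 0.2363 W/m².
SF₆: Δ = 16 − 1 = 15 ppt = 0.015 ppb; ΔF = 0.57 × 0.015 = 0.0086 W/m².
Total ΔF = 3.8629 + 0.2363 + 0.0086 = 4.1078 W/m².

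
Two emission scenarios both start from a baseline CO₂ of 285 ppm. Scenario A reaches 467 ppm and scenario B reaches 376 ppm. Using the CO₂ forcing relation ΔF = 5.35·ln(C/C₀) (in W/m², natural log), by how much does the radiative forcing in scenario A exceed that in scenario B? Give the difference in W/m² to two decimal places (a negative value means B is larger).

ΔF_A = 5.35 ln(467/285) = 5.35 × 0.49384 = 2.6420 W/m².
ΔF_B = 5.35 ln(376/285) = 5.35 × 0.27710 = 1.4825 W/m².
Difference: 2.6420 − 1.4825 = 1.1595 W/m².

ΔF_A − ΔF_B = 1.16 W/m²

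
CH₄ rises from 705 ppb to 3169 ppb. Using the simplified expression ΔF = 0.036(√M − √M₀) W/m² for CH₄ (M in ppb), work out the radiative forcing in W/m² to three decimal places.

ΔF = 1.071 W/m²

CH₄: 0.036 × (√3169 − √705) = 0.036 × (56.2939 − 26.5518) = 0.036 × 29.7421 = 1.0707 W/m².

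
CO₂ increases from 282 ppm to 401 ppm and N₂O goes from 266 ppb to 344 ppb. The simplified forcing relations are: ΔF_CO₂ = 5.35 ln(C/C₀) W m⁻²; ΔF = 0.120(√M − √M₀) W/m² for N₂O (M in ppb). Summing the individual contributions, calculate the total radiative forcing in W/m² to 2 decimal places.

ΔF = 2.15 W/m²

CO₂: 5.35 × ln(401/282) = 5.35 × ln(1.42199) = 5.35 × 0.35206 = 1.8835 W/m².
N₂O: 0.120 × (√344 − √266) = 0.120 × (18.5472 − 16.3095) = 0.120 × 2.2377 = 0.2685 W/m².
Total ΔF = 1.8835 + 0.2685 = 2.1520 W/m².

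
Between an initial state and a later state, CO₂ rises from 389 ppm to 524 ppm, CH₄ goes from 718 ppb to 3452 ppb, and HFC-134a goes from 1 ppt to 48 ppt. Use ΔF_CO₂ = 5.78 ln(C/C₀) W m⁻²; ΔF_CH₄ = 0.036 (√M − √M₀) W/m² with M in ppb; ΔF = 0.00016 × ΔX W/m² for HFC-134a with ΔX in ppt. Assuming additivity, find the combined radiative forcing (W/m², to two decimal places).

CO₂: 5.78 × ln(524/389) = 5.78 × ln(1.34704) = 5.78 × 0.29791 = 1.7219 W/m².
CH₄: 0.036 × (√3452 − √718) = 0.036 × (58.7537 − 26.7955) = 0.036 × 31.9582 = 1.1505 W/m².
HFC-134a: ΔF = 0.00016 × (48 − 1) = 0.00016 × 47 = 0.0075 W/m².
Total ΔF = 1.7219 + 1.1505 + 0.0075 = 2.8799 W/m².

ΔF = 2.88 W/m²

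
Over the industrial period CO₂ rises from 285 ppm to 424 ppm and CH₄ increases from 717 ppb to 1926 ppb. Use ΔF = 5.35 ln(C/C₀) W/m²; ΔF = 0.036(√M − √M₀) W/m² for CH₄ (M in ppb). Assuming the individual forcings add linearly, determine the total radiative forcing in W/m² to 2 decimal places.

CO₂: 5.35 × ln(424/285) = 5.35 × ln(1.48772) = 5.35 × 0.39724 = 2.1252 W/m².
CH₄: 0.036 × (√1926 − √717) = 0.036 × (43.8862 − 26.7769) = 0.036 × 17.1093 = 0.6159 W/m².
Total ΔF = 2.1252 + 0.6159 = 2.7411 W/m².

ΔF = 2.74 W/m²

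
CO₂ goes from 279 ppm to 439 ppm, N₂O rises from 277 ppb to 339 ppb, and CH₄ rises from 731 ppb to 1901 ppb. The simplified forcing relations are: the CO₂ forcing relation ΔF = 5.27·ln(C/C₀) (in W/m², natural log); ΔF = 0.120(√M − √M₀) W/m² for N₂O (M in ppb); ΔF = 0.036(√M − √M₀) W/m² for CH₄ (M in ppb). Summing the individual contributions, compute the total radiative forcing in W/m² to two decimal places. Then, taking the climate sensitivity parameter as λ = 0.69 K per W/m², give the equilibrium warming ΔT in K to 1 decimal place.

ΔF = 3.20 W/m²; ΔT = 2.2 K

CO₂: 5.27 × ln(439/279) = 5.27 × ln(1.57348) = 5.27 × 0.45329 = 2.3888 W/m².
N₂O: 0.120 × (√339 − √277) = 0.120 × (18.4120 − 16.6433) = 0.120 × 1.7687 = 0.2122 W/m².
CH₄: 0.036 × (√1901 − √731) = 0.036 × (43.6005 − 27.0370) = 0.036 × 16.5635 = 0.5963 W/m².
Total ΔF = 2.3888 + 0.2122 + 0.5963 = 3.1973 W/m².
ΔT = λ ΔF = 0.69 × 3.20 = 2.2080 K.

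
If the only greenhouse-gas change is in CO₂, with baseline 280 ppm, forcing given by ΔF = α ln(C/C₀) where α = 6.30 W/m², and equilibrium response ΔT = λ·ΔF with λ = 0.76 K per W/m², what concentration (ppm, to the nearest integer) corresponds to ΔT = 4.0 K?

C ≈ 646 ppm

Required forcing: ΔF = ΔT/λ = 4.0/0.76 = 5.2632 W/m².
Then ln(C/280) = ΔF/6.30 = 5.2632/6.30 = 0.83543.
So C = 280 × e^0.83543 = 280 × 2.30581 = 645.63 ppm.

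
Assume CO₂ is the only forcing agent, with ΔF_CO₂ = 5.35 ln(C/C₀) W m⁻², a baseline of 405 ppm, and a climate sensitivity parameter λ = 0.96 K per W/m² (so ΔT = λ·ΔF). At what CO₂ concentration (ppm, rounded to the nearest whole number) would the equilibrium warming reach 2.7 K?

C ≈ 685 ppm

Required forcing: ΔF = ΔT/λ = 2.7/0.96 = 2.8125 W/m².
Then ln(C/405) = ΔF/5.35 = 2.8125/5.35 = 0.52570.
So C = 405 × e^0.52570 = 405 × 1.69164 = 685.11 ppm.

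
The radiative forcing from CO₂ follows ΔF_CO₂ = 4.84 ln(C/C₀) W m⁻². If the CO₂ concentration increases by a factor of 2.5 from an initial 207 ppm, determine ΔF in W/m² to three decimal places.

Because the forcing depends only on the ratio C/C₀, the initial concentration does not enter.
ΔF = 4.84 × ln(2.5) = 4.84 × 0.91629 = 4.4348 W/m².

ΔF = 4.435 W/m²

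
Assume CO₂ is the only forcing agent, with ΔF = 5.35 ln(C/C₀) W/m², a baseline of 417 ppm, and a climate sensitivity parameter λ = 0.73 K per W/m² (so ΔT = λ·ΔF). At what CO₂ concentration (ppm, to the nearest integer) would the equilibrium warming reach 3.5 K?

Required forcing: ΔF = ΔT/λ = 3.5/0.73 = 4.7945 W/m².
Then ln(C/417) = ΔF/5.35 = 4.7945/5.35 = 0.89617.
So C = 417 × e^0.89617 = 417 × 2.45020 = 1021.73 ppm.

C ≈ 1022 ppm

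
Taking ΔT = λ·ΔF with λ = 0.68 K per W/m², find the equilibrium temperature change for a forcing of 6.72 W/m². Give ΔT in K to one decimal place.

ΔT = 4.6 K

ΔT = λ ΔF = 0.68 × 6.72 = 4.5696 K.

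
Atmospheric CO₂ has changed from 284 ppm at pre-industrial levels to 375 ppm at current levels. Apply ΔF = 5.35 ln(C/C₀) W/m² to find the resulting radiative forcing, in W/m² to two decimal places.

CO₂ absorption bands are partially saturated, so forcing scales with the logarithm of the concentration ratio.
CO₂: 5.35 × ln(375/284) = 5.35 × ln(1.32042) = 5.35 × 0.27795 = 1.4870 W/m².

ΔF = 1.49 W/m²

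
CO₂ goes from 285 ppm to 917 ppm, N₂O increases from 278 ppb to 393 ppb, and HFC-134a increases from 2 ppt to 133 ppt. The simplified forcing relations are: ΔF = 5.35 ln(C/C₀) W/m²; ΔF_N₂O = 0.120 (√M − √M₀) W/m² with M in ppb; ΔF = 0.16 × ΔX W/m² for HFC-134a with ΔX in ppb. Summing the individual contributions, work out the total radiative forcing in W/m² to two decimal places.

CO₂: 5.35 × ln(917/285) = 5.35 × ln(3.21754) = 5.35 × 1.16862 = 6.2521 W/m².
N₂O: 0.120 × (√393 − √278) = 0.120 × (19.8242 − 16.6733) = 0.120 × 3.1509 = 0.3781 W/m².
HFC-134a: Δ = 133 − 2 = 131 ppt = 0.131 ppb; ΔF = 0.16 × 0.131 = 0.0210 W/m².
Total ΔF = 6.2521 + 0.3781 + 0.0210 = 6.6512 W/m².

ΔF = 6.65 W/m²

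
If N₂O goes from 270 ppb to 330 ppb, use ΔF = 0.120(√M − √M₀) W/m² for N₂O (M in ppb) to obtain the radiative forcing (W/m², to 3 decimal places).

ΔF = 0.208 W/m²

N₂O: 0.120 × (√330 − √270) = 0.120 × (18.1659 − 16.4317) = 0.120 × 1.7342 = 0.2081 W/m².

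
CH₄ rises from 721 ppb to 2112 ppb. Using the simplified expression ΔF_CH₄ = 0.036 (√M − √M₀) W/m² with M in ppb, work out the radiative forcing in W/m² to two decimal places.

ΔF = 0.69 W/m²

CH₄: 0.036 × (√2112 − √721) = 0.036 × (45.9565 − 26.8514) = 0.036 × 19.1051 = 0.6878 W/m².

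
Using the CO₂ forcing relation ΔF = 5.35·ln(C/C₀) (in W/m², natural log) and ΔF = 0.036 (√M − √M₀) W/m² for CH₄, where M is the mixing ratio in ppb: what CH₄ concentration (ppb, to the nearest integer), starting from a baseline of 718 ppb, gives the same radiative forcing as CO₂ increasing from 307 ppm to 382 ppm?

CO₂ forcing: 5.35 × ln(382/307) = 5.35 × 0.218573 = 1.16937 W/m².
Set 0.036(√M − √718) = 1.16937: √M = 1.16937/0.036 + √718 = 32.4825 + 26.7955 = 59.2780.
M = (59.2780)² = 3513.88 ppb.

M ≈ 3514 ppb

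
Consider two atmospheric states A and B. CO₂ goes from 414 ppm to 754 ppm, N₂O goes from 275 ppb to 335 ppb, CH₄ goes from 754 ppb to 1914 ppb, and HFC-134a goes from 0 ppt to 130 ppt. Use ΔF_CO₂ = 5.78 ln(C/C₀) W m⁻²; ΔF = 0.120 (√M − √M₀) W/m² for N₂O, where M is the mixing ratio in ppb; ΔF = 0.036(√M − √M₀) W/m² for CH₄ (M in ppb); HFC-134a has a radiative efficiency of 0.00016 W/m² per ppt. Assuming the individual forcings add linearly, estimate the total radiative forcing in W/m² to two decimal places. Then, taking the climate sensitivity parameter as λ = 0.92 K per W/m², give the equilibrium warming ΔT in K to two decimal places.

ΔF = 4.28 W/m²; ΔT = 3.94 K

CO₂: 5.78 × ln(754/414) = 5.78 × ln(1.82126) = 5.78 × 0.59953 = 3.4653 W/m².
N₂O: 0.120 × (√335 − √275) = 0.120 × (18.3030 − 16.5831) = 0.120 × 1.7199 = 0.2064 W/m².
CH₄: 0.036 × (√1914 − √754) = 0.036 × (43.7493 − 27.4591) = 0.036 × 16.2902 = 0.5864 W/m².
HFC-134a: ΔF = 0.00016 × (130 − 0) = 0.00016 × 130 = 0.0208 W/m².
Total ΔF = 3.4653 + 0.2064 + 0.5864 + 0.0208 = 4.2789 W/m².
ΔT = λ ΔF = 0.92 × 4.28 = 3.9376 K.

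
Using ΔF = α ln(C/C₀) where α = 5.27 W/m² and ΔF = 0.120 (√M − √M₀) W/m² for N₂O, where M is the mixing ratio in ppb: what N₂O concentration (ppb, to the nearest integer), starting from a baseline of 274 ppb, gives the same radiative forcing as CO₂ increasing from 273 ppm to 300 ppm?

M ≈ 428 ppb

CO₂ forcing: 5.27 × ln(300/273) = 5.27 × 0.094311 = 0.49702 W/m².
Set 0.120(√M − √274) = 0.49702: √M = 0.49702/0.120 + √274 = 4.1418 + 16.5529 = 20.6947.
M = (20.6947)² = 428.27 ppb.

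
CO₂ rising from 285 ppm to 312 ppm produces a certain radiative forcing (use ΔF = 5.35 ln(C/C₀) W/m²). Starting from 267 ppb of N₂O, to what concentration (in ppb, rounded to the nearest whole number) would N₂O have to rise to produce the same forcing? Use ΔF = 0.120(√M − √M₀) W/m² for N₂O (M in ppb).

M ≈ 415 ppb

CO₂ forcing: 5.35 × ln(312/285) = 5.35 × 0.090514 = 0.48425 W/m².
Set 0.120(√M − √267) = 0.48425: √M = 0.48425/0.120 + √267 = 4.0354 + 16.3401 = 20.3755.
M = (20.3755)² = 415.16 ppb.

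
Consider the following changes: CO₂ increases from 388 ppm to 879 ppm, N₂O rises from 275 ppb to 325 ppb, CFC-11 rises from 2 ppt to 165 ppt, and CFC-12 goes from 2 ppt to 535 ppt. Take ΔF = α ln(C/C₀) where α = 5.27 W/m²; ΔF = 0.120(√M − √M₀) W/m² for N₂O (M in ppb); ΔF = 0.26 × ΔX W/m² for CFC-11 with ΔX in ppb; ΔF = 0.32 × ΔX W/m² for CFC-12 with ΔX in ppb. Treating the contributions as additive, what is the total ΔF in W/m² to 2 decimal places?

ΔF = 4.70 W/m²

CO₂: 5.27 × ln(879/388) = 5.27 × ln(2.26546) = 5.27 × 0.81778 = 4.3097 W/m².
N₂O: 0.120 × (√325 − √275) = 0.120 × (18.0278 − 16.5831) = 0.120 × 1.4447 = 0.1734 W/m².
CFC-11: Δ = 165 − 2 = 163 ppt = 0.163 ppb; ΔF = 0.26 × 0.163 = 0.0424 W/m².
CFC-12: Δ = 535 − 2 = 533 ppt = 0.533 ppb; ΔF = 0.32 × 0.533 = 0.1706 W/m².
Total ΔF = 4.3097 + 0.1734 + 0.0424 + 0.1706 = 4.6961 W/m².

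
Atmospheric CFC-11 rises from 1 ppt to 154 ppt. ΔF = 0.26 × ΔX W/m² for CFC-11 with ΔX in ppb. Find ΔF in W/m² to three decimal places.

ΔF = 0.040 W/m²

CFC-11: Δ = 154 − 1 = 153 ppt = 0.153 ppb; ΔF = 0.26 × 0.153 = 0.0398 W/m².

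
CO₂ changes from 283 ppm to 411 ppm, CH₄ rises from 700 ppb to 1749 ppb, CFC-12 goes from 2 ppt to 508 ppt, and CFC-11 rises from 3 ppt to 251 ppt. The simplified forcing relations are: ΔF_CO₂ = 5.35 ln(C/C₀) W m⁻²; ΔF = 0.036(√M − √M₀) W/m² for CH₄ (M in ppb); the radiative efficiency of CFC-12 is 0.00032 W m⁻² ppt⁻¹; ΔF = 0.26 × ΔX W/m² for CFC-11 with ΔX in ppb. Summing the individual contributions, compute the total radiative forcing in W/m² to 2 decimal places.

ΔF = 2.78 W/m²

CO₂: 5.35 × ln(411/283) = 5.35 × ln(1.45230) = 5.35 × 0.37315 = 1.9964 W/m².
CH₄: 0.036 × (√1749 − √700) = 0.036 × (41.8210 − 26.4575) = 0.036 × 15.3635 = 0.5531 W/m².
CFC-12: ΔF = 0.00032 × (508 − 2) = 0.00032 × 506 = 0.1619 W/m².
CFC-11: Δ = 251 − 3 = 248 ppt = 0.248 ppb; ΔF = 0.26 × 0.248 = 0.0645 W/m².
Total ΔF = 1.9964 + 0.5531 + 0.1619 + 0.0645 = 2.7759 W/m².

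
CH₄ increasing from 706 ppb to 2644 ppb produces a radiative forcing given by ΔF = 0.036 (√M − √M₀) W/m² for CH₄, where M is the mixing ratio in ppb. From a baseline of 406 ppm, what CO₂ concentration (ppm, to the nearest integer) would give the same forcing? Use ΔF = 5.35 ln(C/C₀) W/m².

C ≈ 480 ppm

CH₄ forcing: 0.036 × (√2644 − √706) = 0.036 × (51.4198 − 26.5707) = 0.036 × 24.8491 = 0.89457 W/m².
Set 5.35 ln(C/406) = 0.89457: ln(C/406) = 0.89457/5.35 = 0.16721, so C = 406 × e^0.16721 = 406 × 1.18200 = 479.89 ppm.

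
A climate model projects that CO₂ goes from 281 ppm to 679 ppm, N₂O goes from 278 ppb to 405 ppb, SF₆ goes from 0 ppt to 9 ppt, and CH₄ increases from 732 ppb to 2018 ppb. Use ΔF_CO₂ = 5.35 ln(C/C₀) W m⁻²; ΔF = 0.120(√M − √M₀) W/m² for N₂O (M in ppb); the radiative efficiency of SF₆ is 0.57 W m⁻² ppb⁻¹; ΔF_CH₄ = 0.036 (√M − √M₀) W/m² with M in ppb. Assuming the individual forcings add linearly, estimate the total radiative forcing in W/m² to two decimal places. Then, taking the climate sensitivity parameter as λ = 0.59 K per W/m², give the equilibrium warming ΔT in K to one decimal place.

ΔF = 5.78 W/m²; ΔT = 3.4 K

CO₂: 5.35 × ln(679/281) = 5.35 × ln(2.41637) = 5.35 × 0.88227 = 4.7201 W/m².
N₂O: 0.120 × (√405 − √278) = 0.120 × (20.1246 − 16.6733) = 0.120 × 3.4513 = 0.4142 W/m².
SF₆: Δ = 9 − 0 = 9 ppt = 0.009 ppb; ΔF = 0.57 × 0.009 = 0.0051 W/m².
CH₄: 0.036 × (√2018 − √732) = 0.036 × (44.9222 − 27.0555) = 0.036 × 17.8667 = 0.6432 W/m².
Total ΔF = 4.7201 + 0.4142 + 0.0051 + 0.6432 = 5.7826 W/m².
ΔT = λ ΔF = 0.59 × 5.78 = 3.4102 K.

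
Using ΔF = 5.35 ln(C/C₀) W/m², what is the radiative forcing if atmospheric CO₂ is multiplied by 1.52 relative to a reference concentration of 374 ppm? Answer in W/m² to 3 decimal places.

Because the forcing depends only on the ratio C/C₀, the initial concentration does not enter.
ΔF = 5.35 × ln(1.52) = 5.35 × 0.41871 = 2.2401 W/m².

ΔF = 2.240 W/m²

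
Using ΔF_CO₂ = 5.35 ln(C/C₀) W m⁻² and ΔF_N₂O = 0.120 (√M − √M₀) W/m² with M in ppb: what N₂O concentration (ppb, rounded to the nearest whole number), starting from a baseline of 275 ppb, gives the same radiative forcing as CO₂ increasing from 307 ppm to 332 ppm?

M ≈ 403 ppb

CO₂ forcing: 5.35 × ln(332/307) = 5.35 × 0.078287 = 0.41884 W/m².
Set 0.120(√M − √275) = 0.41884: √M = 0.41884/0.120 + √275 = 3.4903 + 16.5831 = 20.0734.
M = (20.0734)² = 402.94 ppb.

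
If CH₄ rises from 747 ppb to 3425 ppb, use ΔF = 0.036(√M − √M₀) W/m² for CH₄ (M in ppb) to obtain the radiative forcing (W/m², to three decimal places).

CH₄: 0.036 × (√3425 − √747) = 0.036 × (58.5235 − 27.3313) = 0.036 × 31.1922 = 1.1229 W/m².

ΔF = 1.123 W/m²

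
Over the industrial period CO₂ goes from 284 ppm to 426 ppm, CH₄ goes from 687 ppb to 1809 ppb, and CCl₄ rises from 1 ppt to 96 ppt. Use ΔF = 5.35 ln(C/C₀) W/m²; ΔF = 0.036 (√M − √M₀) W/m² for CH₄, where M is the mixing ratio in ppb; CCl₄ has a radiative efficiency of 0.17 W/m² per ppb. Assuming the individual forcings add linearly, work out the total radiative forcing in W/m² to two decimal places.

ΔF = 2.77 W/m²

CO₂: 5.35 × ln(426/284) = 5.35 × ln(1.50000) = 5.35 × 0.40547 = 2.1693 W/m².
CH₄: 0.036 × (√1809 − √687) = 0.036 × (42.5323 − 26.2107) = 0.036 × 16.3216 = 0.5876 W/m².
CCl₄: Δ = 96 − 1 = 95 ppt = 0.095 ppb; ΔF = 0.17 × 0.095 = 0.0162 W/m².
Total ΔF = 2.1693 + 0.5876 + 0.0162 = 2.7731 W/m².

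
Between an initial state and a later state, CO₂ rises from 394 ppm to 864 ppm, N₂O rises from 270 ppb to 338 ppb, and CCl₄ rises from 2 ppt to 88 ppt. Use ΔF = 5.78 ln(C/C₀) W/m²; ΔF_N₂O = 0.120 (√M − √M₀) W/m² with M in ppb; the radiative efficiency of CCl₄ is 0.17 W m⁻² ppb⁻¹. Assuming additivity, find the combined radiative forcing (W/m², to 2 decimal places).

CO₂: 5.78 × ln(864/394) = 5.78 × ln(2.19289) = 5.78 × 0.78522 = 4.5386 W/m².
N₂O: 0.120 × (√338 − √270) = 0.120 × (18.3848 − 16.4317) = 0.120 × 1.9531 = 0.2344 W/m².
CCl₄: Δ = 88 − 2 = 86 ppt = 0.086 ppb; ΔF = 0.17 × 0.086 = 0.0146 W/m².
Total ΔF = 4.5386 + 0.2344 + 0.0146 = 4.7876 W/m².

ΔF = 4.79 W/m²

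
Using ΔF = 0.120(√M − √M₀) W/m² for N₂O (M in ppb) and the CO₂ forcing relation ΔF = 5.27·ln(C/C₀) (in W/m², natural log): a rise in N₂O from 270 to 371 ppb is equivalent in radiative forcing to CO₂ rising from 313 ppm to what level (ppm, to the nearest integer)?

C ≈ 334 ppm

N₂O forcing: 0.120 × (√371 − √270) = 0.120 × (19.2614 − 16.4317) = 0.120 × 2.8297 = 0.33956 W/m².
Set 5.27 ln(C/313) = 0.33956: ln(C/313) = 0.33956/5.27 = 0.06443, so C = 313 × e^0.06443 = 313 × 1.06655 = 333.83 ppm.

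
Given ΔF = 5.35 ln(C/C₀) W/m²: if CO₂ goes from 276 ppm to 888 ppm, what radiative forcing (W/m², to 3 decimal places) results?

CO₂ absorption bands are partially saturated, so forcing scales with the logarithm of the concentration ratio.
CO₂: 5.35 × ln(888/276) = 5.35 × ln(3.21739) = 5.35 × 1.16857 = 6.2518 W/m².

ΔF = 6.252 W/m²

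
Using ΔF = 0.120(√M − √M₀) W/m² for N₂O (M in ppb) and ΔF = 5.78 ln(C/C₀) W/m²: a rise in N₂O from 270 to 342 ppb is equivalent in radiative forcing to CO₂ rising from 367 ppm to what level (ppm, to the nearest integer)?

N₂O forcing: 0.120 × (√342 − √270) = 0.120 × (18.4932 − 16.4317) = 0.120 × 2.0615 = 0.24738 W/m².
Set 5.78 ln(C/367) = 0.24738: ln(C/367) = 0.24738/5.78 = 0.04280, so C = 367 × e^0.04280 = 367 × 1.04373 = 383.05 ppm.

C ≈ 383 ppm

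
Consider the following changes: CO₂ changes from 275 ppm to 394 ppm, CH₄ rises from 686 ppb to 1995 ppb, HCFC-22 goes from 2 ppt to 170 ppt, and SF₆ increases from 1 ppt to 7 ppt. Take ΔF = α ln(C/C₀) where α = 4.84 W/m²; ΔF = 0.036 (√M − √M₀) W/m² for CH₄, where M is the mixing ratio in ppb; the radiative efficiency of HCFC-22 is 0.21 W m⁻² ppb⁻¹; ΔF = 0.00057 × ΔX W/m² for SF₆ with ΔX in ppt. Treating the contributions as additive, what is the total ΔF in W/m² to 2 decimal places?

ΔF = 2.44 W/m²

CO₂: 4.84 × ln(394/275) = 4.84 × ln(1.43273) = 4.84 × 0.35958 = 1.7404 W/m².
CH₄: 0.036 × (√1995 − √686) = 0.036 × (44.6654 − 26.1916) = 0.036 × 18.4738 = 0.6651 W/m².
HCFC-22: Δ = 170 − 2 = 168 ppt = 0.168 ppb; ΔF = 0.21 × 0.168 = 0.0353 W/m².
SF₆: ΔF = 0.00057 × (7 − 1) = 0.00057 × 6 = 0.0034 W/m².
Total ΔF = 1.7404 + 0.6651 + 0.0353 + 0.0034 = 2.4442 W/m².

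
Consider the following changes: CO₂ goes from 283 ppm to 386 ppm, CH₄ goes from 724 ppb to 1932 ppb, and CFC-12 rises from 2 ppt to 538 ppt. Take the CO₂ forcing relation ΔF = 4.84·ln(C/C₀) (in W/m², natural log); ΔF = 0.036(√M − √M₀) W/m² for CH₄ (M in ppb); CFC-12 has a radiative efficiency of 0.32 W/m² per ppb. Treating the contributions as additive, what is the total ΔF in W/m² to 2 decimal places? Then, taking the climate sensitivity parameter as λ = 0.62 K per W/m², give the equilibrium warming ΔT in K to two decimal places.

CO₂: 4.84 × ln(386/283) = 4.84 × ln(1.36396) = 4.84 × 0.31039 = 1.5023 W/m².
CH₄: 0.036 × (√1932 − √724) = 0.036 × (43.9545 − 26.9072) = 0.036 × 17.0473 = 0.6137 W/m².
CFC-12: Δ = 538 − 2 = 536 ppt = 0.536 ppb; ΔF = 0.32 × 0.536 = 0.1715 W/m².
Total ΔF = 1.5023 + 0.6137 + 0.1715 = 2.2875 W/m².
ΔT = λ ΔF = 0.62 × 2.29 = 1.4198 K.

ΔF = 2.29 W/m²; ΔT = 1.42 K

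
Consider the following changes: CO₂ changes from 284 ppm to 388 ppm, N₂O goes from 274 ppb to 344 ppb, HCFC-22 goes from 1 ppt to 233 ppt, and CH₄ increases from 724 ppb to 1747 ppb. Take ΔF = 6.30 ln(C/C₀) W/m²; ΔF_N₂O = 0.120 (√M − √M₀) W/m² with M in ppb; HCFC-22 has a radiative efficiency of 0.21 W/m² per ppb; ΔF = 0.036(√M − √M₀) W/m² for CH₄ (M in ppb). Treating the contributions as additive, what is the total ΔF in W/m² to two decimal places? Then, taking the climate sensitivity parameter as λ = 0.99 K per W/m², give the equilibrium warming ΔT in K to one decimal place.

CO₂: 6.30 × ln(388/284) = 6.30 × ln(1.36620) = 6.30 × 0.31203 = 1.9658 W/m².
N₂O: 0.120 × (√344 − √274) = 0.120 × (18.5472 − 16.5529) = 0.120 × 1.9943 = 0.2393 W/m².
HCFC-22: Δ = 233 − 1 = 232 ppt = 0.232 ppb; ΔF = 0.21 × 0.232 = 0.0487 W/m².
CH₄: 0.036 × (√1747 − √724) = 0.036 × (41.7971 − 26.9072) = 0.036 × 14.8899 = 0.5360 W/m².
Total ΔF = 1.9658 + 0.2393 + 0.0487 + 0.5360 = 2.7898 W/m².
ΔT = λ ΔF = 0.99 × 2.79 = 2.7621 K.

ΔF = 2.79 W/m²; ΔT = 2.8 K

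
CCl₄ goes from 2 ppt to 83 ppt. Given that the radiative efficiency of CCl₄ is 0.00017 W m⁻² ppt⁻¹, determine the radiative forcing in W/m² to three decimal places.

ΔF = 0.014 W/m²

CCl₄: ΔF = 0.00017 × (83 − 2) = 0.00017 × 81 = 0.0138 W/m².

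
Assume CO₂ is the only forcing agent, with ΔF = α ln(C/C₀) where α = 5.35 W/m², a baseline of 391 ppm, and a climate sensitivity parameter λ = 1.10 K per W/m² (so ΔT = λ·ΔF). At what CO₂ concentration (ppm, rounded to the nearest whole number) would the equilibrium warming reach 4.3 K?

Required forcing: ΔF = ΔT/λ = 4.3/1.10 = 3.9091 W/m².
Then ln(C/391) = ΔF/5.35 = 3.9091/5.35 = 0.73067.
So C = 391 × e^0.73067 = 391 × 2.07647 = 811.90 ppm.

C ≈ 812 ppm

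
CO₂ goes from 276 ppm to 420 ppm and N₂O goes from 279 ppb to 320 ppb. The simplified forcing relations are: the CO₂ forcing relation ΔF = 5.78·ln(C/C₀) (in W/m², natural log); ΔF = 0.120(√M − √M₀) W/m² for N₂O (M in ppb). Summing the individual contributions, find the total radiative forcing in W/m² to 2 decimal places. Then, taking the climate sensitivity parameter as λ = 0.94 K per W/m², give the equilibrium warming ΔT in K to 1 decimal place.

ΔF = 2.57 W/m²; ΔT = 2.4 K

CO₂: 5.78 × ln(420/276) = 5.78 × ln(1.52174) = 5.78 × 0.41985 = 2.4267 W/m².
N₂O: 0.120 × (√320 − √279) = 0.120 × (17.8885 − 16.7033) = 0.120 × 1.1852 = 0.1422 W/m².
Total ΔF = 2.4267 + 0.1422 = 2.5689 W/m².
ΔT = λ ΔF = 0.94 × 2.57 = 2.4158 K.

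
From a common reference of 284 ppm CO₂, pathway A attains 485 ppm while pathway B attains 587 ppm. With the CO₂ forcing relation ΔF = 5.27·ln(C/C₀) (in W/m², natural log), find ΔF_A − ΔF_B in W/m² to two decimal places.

ΔF_A = 5.27 ln(485/284) = 5.27 × 0.53517 = 2.8203 W/m².
ΔF_B = 5.27 ln(587/284) = 5.27 × 0.72605 = 3.8263 W/m².
Difference: 2.8203 − 3.8263 = -1.0060 W/m².

ΔF_A − ΔF_B = -1.01 W/m²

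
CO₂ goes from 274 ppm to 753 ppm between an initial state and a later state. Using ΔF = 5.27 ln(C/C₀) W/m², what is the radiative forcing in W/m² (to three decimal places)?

CO₂: 5.27 × ln(753/274) = 5.27 × ln(2.74818) = 5.27 × 1.01094 = 5.3277 W/m².

ΔF = 5.328 W/m²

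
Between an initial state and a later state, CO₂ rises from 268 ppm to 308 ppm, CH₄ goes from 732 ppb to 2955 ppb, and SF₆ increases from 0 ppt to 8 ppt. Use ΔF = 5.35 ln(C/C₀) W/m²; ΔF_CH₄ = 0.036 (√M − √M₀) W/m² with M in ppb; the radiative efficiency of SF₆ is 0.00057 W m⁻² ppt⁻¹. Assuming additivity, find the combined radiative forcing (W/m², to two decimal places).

ΔF = 1.73 W/m²

CO₂: 5.35 × ln(308/268) = 5.35 × ln(1.14925) = 5.35 × 0.13911 = 0.7442 W/m².
CH₄: 0.036 × (√2955 − √732) = 0.036 × (54.3599 − 27.0555) = 0.036 × 27.3044 = 0.9830 W/m².
SF₆: ΔF = 0.00057 × (8 − 0) = 0.00057 × 8 = 0.0046 W/m².
Total ΔF = 0.7442 + 0.9830 + 0.0046 = 1.7318 W/m².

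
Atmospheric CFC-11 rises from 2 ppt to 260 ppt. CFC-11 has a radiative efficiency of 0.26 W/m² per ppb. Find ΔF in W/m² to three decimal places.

ΔF = 0.067 W/m²

CFC-11: Δ = 260 − 2 = 258 ppt = 0.258 ppb; ΔF = 0.26 × 0.258 = 0.0671 W/m².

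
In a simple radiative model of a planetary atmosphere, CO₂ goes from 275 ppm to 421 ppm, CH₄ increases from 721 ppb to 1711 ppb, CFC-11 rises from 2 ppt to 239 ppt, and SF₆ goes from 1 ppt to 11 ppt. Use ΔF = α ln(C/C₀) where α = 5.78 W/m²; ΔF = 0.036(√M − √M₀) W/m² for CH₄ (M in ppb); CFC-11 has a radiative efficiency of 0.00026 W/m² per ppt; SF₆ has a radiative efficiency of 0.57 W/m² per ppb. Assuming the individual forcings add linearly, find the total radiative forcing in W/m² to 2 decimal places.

CO₂: 5.78 × ln(421/275) = 5.78 × ln(1.53091) = 5.78 × 0.42586 = 2.4615 W/m².
CH₄: 0.036 × (√1711 − √721) = 0.036 × (41.3642 − 26.8514) = 0.036 × 14.5128 = 0.5225 W/m².
CFC-11: ΔF = 0.00026 × (239 − 2) = 0.00026 × 237 = 0.0616 W/m².
SF₆: Δ = 11 − 1 = 10 ppt = 0.010 ppb; ΔF = 0.57 × 0.010 = 0.0057 W/m².
Total ΔF = 2.4615 + 0.5225 + 0.0616 + 0.0057 = 3.0513 W/m².

ΔF = 3.05 W/m²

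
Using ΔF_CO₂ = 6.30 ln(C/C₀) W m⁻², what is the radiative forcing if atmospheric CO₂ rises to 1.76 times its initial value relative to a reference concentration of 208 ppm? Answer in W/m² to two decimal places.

ΔF = 6.30 × ln(1.76) = 6.30 × 0.56531 = 3.5615 W/m².

ΔF = 3.56 W/m²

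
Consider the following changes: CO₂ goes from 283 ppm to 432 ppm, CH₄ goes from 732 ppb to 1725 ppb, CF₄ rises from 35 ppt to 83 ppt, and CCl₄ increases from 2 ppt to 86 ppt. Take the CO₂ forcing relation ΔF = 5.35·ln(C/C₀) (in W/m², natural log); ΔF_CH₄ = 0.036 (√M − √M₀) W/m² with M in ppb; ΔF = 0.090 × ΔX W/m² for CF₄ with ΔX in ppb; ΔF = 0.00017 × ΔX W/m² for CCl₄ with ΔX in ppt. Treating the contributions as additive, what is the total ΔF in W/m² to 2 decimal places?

ΔF = 2.80 W/m²

CO₂: 5.35 × ln(432/283) = 5.35 × ln(1.52650) = 5.35 × 0.42298 = 2.2629 W/m².
CH₄: 0.036 × (√1725 − √732) = 0.036 × (41.5331 − 27.0555) = 0.036 × 14.4776 = 0.5212 W/m².
CF₄: Δ = 83 − 35 = 48 ppt = 0.048 ppb; ΔF = 0.090 × 0.048 = 0.0043 W/m².
CCl₄: ΔF = 0.00017 × (86 − 2) = 0.00017 × 84 = 0.0143 W/m².
Total ΔF = 2.2629 + 0.5212 + 0.0043 + 0.0143 = 2.8027 W/m².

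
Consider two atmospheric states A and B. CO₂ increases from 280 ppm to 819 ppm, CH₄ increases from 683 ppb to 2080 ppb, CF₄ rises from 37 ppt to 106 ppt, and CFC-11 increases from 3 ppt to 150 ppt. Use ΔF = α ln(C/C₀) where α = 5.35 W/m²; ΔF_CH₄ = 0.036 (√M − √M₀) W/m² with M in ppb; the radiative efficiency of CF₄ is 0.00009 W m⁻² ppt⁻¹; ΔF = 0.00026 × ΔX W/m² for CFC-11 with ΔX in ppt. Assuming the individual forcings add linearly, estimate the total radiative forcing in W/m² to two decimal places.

ΔF = 6.49 W/m²

CO₂: 5.35 × ln(819/280) = 5.35 × ln(2.92500) = 5.35 × 1.07329 = 5.7421 W/m².
CH₄: 0.036 × (√2080 − √683) = 0.036 × (45.6070 − 26.1343) = 0.036 × 19.4727 = 0.7010 W/m².
CF₄: ΔF = 0.00009 × (106 − 37) = 0.00009 × 69 = 0.0062 W/m².
CFC-11: ΔF = 0.00026 × (150 − 3) = 0.00026 × 147 = 0.0382 W/m².
Total ΔF = 5.7421 + 0.7010 + 0.0062 + 0.0382 = 6.4875 W/m².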